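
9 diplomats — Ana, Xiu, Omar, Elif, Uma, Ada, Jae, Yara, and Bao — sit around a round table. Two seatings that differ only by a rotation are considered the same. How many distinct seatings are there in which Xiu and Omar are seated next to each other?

10080

Glue Xiu and Omar into a block (2 internal orders). Seating 8 units around a circle gives (7)! arrangements.
So 2 × (7)! = 2 × 5040 = 10080.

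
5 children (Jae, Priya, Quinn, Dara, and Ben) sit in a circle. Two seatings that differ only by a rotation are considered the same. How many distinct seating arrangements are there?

Seat Jae anywhere (absorbing the rotational symmetry), then permute the other 4: (4)! = 24.

24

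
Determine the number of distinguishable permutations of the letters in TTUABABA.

1680

Letter multiplicities in TTUABABA: A×3, B×2, T×2, U×1.
The number of distinct arrangements is 8!/(3!·2!·2!) = 40320/24 = 1680.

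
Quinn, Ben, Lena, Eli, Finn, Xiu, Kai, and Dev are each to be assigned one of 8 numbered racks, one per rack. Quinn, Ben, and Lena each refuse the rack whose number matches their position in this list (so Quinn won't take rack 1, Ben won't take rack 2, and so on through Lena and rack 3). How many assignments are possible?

27240

Let Aᵢ (for i ∈ {1, 2, 3}) be the placements that put person i in their forbidden rack. Any j of these fix j positions, leaving (8−j)! ways to fill the rest, and there are C(3,j) ways to pick which j.
By inclusion–exclusion, the number of valid placements is Σ_{j=0}^{3} (−1)^j C(3,j)·(8−j)!.
Computing: 40320 − 15120 + 2160 − 120 = 27240.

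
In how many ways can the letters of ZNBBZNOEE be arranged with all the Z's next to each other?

5040

Treat the 2 copies of Z as a single block. The multiset to arrange is then {ZZ, B, B, E, E, N, N, O}, 8 items in all.
That gives (8)!/(2!·2!·2!) = 5040 arrangements.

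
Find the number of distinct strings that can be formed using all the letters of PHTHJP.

180

The 6 letters of PHTHJP have repeats: H appearing twice and P appearing twice.
Dividing 6! = 720 by 2!·2! = 4 for the repeated letters gives 180.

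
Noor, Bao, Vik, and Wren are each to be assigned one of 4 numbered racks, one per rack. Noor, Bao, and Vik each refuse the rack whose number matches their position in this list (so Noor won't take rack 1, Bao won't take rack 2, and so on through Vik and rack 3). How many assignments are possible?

Let Aᵢ (for i ∈ {1, 2, 3}) be the placements that put person i in their forbidden rack. Any j of these fix j positions, leaving (4−j)! ways to fill the rest, and there are C(3,j) ways to pick which j.
By inclusion–exclusion, the number of valid placements is Σ_{j=0}^{3} (−1)^j C(3,j)·(4−j)!.
Computing: 24 − 18 + 6 − 1 = 11.

11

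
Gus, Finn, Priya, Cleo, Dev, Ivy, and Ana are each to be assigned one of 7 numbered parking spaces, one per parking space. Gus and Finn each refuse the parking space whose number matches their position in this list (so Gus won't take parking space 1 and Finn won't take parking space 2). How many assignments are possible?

Let Aᵢ (for i ∈ {1, 2}) be the placements that put person i in their forbidden parking space. Any j of these fix j positions, leaving (7−j)! ways to fill the rest, and there are C(2,j) ways to pick which j.
By inclusion–exclusion, the number of valid placements is Σ_{j=0}^{2} (−1)^j C(2,j)·(7−j)!.
Computing: 5040 − 1440 + 120 = 3720.

3720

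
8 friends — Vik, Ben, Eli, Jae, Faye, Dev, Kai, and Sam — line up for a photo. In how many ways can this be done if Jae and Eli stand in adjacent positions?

10080

Place the 6 others and the Jae-Eli pair as 7 objects in a line; the pair has 2 internal arrangements.
So the count is 2·(7)! = 10080.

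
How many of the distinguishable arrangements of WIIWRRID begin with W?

Fix W in the first position and arrange the remaining 7 letters.
Those 7 letters have I appearing 3 times and R appearing twice, giving (7)!/(3!·2!) = 420.

420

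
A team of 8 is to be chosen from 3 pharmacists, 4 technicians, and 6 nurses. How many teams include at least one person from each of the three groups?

1233

With no constraint there are C(13,8) = 1287 possible selections.
Subtract selections that omit an entire group: no pharmacists → C(10,8) = 45; no technicians → C(9,8) = 9; no nurses → C(7,8) = 0.
Add back selections omitting two groups (i.e. drawn from a single group): C(3,8) + C(4,8) + C(6,8) = 0.
By inclusion–exclusion: 1287 − 54 + 0 = 1233.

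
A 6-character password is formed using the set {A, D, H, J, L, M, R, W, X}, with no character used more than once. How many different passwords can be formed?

60480

With no repetition, fill the 6 characters in order: 9 choices, then 8, down to 4.
That product is 9 × 8 × 7 × 6 × 5 × 4 = 60480.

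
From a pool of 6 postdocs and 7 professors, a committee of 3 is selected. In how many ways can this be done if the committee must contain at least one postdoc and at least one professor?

231

Total 3-person selections from all 13: C(13,3) = 286.
Subtract selections that omit an entire group: no postdocs → C(7,3) = 35; no professors → C(6,3) = 20.
Both groups omitted at once is impossible, so 286 − 55 = 231.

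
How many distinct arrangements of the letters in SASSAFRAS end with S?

With the last slot taken by S, it remains to arrange the other 8 letters (ASSAFRAS).
Those 8 letters have A appearing 3 times and S appearing 3 times, giving (8)!/(3!·3!) = 1120.

1120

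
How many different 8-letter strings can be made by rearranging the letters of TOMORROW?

TOMORROW has 8 letters with O appearing 3 times and R appearing twice.
So there are 8! / (3!·2!) = 3360 distinguishable arrangements.

3360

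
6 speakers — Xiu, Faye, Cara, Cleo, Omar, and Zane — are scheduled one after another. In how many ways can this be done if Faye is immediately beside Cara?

Place the 4 others and the Faye-Cara pair as 5 objects in a line; the pair has 2 internal arrangements.
That gives 2 × 5! = 2 × 120 = 240.

240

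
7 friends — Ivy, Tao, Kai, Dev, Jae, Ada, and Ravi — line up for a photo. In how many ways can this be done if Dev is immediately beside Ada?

Glue Dev and Ada into one block (2 internal orders), leaving 6 units to arrange in a row.
That gives 2 × 6! = 2 × 720 = 1440.

1440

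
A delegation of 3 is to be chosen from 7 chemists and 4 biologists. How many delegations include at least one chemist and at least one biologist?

Total 3-person selections from all 11: C(11,3) = 165.
Subtract selections that omit an entire group: no chemists → C(4,3) = 4; no biologists → C(7,3) = 35.
Both groups omitted at once is impossible, so 165 − 39 = 126.

126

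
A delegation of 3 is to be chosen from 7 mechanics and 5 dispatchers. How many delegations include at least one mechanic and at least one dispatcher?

Total 3-person selections from all 12: C(12,3) = 220.
Subtract selections that omit an entire group: no mechanics → C(5,3) = 10; no dispatchers → C(7,3) = 35.
Both groups omitted at once is impossible, so 220 − 45 = 175.

175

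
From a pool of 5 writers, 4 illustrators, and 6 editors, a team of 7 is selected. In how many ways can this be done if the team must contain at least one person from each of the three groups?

Unrestricted: C(15,7) = 6435 ways to pick any 7 of the 15.
Subtract selections that omit an entire group: no writers → C(10,7) = 120; no illustrators → C(11,7) = 330; no editors → C(9,7) = 36.
Add back selections omitting two groups (i.e. drawn from a single group): C(5,7) + C(4,7) + C(6,7) = 0.
By inclusion–exclusion: 6435 − 486 + 0 = 5949.

5949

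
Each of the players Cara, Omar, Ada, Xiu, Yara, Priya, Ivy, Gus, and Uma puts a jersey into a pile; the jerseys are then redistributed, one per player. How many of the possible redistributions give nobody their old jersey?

This is the derangement count D_9: permutations of 9 items with no fixed point.
By inclusion–exclusion this is Σ_{j=0}^{9} (−1)^j C(9,j)·(9−j)!.
Computing: 362880 − 362880 + 181440 − 60480 + 15120 − 3024 + 504 − 72 + 9 − 1 = 133496.

133496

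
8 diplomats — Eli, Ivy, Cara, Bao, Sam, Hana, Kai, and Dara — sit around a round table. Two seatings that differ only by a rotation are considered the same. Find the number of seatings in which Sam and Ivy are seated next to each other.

Treat {Sam, Ivy} as one unit (2 internal orders) and seat the resulting 7 units around the table: (6)! circular arrangements.
So 2 × (6)! = 2 × 720 = 1440.

1440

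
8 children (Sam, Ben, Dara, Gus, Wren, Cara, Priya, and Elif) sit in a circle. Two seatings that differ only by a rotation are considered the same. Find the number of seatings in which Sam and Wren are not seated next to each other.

All circular seatings of 8 people number (7)! = 5040.
Those with Sam next to Wren: fuse the pair into one unit and seat 7 units around a circle — 2·(6)! = 1440.
Subtracting, 5040 − 1440 = 3600.

3600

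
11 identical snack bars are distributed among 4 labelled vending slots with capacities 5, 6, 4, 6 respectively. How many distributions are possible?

155

By stars and bars, unrestricted non-negative solutions to x_1+…+x_4 = 11 number C(11+3,3) = 364.
Subtract solutions that violate a single cap (substitute x_i' = x_i − (cap_i+1)): x_1 ≥ 6 gives C(8,3) = 56; x_2 ≥ 7 gives C(7,3) = 35; x_3 ≥ 5 gives C(9,3) = 84; x_4 ≥ 7 gives C(7,3) = 35. Together 210.
Add back pairs where two caps are both exceeded: 0 + 1 + 0 + 0 + 0 + 0 = 1.
By inclusion–exclusion the count is 364 − 210 + 1 = 155.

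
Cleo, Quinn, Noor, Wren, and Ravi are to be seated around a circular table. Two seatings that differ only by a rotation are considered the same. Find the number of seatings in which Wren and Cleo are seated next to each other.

Treat {Wren, Cleo} as one unit (2 internal orders) and seat the resulting 4 units around the table: (3)! circular arrangements.
So 2 × (3)! = 2 × 6 = 12.

12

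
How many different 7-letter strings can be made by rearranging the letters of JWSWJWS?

210

JWSWJWS has 7 letters with J appearing twice, S appearing twice, and W appearing 3 times.
So there are 7! / (3!·2!·2!) = 210 distinguishable arrangements.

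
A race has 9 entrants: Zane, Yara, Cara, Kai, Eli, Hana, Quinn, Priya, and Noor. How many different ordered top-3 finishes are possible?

This is an ordered selection of 3 from 9: P(9,3).
That gives 9 × 8 × 7 = 504.

504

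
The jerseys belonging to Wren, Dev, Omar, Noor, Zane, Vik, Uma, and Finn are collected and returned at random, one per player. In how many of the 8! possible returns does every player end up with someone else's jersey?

This is the derangement count D_8: permutations of 8 items with no fixed point.
By inclusion–exclusion this is Σ_{j=0}^{8} (−1)^j C(8,j)·(8−j)!.
Computing: 40320 − 40320 + 20160 − 6720 + 1680 − 336 + 56 − 8 + 1 = 14833.

14833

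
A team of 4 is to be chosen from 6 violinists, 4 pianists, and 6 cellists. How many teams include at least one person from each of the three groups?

936

Unrestricted: C(16,4) = 1820 ways to pick any 4 of the 16.
Subtract selections that omit an entire group: no violinists → C(10,4) = 210; no pianists → C(12,4) = 495; no cellists → C(10,4) = 210.
Add back selections omitting two groups (i.e. drawn from a single group): C(6,4) + C(4,4) + C(6,4) = 31.
By inclusion–exclusion: 1820 − 915 + 31 = 936.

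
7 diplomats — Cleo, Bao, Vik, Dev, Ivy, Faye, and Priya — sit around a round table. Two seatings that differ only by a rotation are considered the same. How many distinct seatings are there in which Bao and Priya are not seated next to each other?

480

Without the restriction there are (6)! = 720 seatings.
Those with Bao next to Priya: fuse the pair into one unit and seat 6 units around a circle — 2·(5)! = 240.
Subtracting, 720 − 240 = 480.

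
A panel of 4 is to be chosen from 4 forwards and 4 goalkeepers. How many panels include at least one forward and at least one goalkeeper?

68

Total 4-person selections from all 8: C(8,4) = 70.
Subtract selections that omit an entire group: no forwards → C(4,4) = 1; no goalkeepers → C(4,4) = 1.
Both groups omitted at once is impossible, so 70 − 2 = 68.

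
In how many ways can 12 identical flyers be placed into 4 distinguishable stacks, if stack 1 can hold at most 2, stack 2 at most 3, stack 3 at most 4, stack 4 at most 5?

10

Ignoring the caps, the number of non-negative solutions to x_1+…+x_4 = 12 is C(15,3) = 455.
Subtract solutions that violate a single cap (substitute x_i' = x_i − (cap_i+1)): x_1 ≥ 3 gives C(12,3) = 220; x_2 ≥ 4 gives C(11,3) = 165; x_3 ≥ 5 gives C(10,3) = 120; x_4 ≥ 6 gives C(9,3) = 84. Together 589.
Add back pairs where two caps are both exceeded: 56 + 35 + 20 + 20 + 10 + 4 = 145.
Subtract triples: 1 + 0 + 0 + 0 = 1.
By inclusion–exclusion the count is 455 − 589 + 145 − 1 = 10.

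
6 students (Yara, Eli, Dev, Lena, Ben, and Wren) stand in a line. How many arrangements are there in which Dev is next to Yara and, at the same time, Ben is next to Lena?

96

Treat {Dev,Yara} as one block (2 orders) and {Ben,Lena} as another (2 orders).
That leaves 4 units to arrange: 2 × 2 × 4! = 4 × 24 = 96.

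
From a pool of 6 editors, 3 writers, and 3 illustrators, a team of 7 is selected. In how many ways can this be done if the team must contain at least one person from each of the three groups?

720

Unrestricted: C(12,7) = 792 ways to pick any 7 of the 12.
Subtract selections that omit an entire group: no editors → C(6,7) = 0; no writers → C(9,7) = 36; no illustrators → C(9,7) = 36.
Add back selections omitting two groups (i.e. drawn from a single group): C(6,7) + C(3,7) + C(3,7) = 0.
By inclusion–exclusion: 792 − 72 + 0 = 720.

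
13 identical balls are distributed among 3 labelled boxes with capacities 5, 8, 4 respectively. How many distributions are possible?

15

Without the upper bounds there are C(15,2) = 105 ways to split 13 among 3 boxes.
Subtract solutions that violate a single cap (substitute x_i' = x_i − (cap_i+1)): x_1 ≥ 6 gives C(9,2) = 36; x_2 ≥ 9 gives C(6,2) = 15; x_3 ≥ 5 gives C(10,2) = 45. Together 96.
Add back pairs where two caps are both exceeded: 0 + 6 + 0 = 6.
By inclusion–exclusion the count is 105 − 96 + 6 = 15.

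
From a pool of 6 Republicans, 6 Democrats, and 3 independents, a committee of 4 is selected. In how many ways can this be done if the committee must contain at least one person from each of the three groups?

648

With no constraint there are C(15,4) = 1365 possible selections.
Subtract selections that omit an entire group: no Republicans → C(9,4) = 126; no Democrats → C(9,4) = 126; no independents → C(12,4) = 495.
Add back selections omitting two groups (i.e. drawn from a single group): C(6,4) + C(6,4) + C(3,4) = 30.
By inclusion–exclusion: 1365 − 747 + 30 = 648.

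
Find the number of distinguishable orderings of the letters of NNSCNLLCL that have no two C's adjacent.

3920

There are 9!/(3!·3!·2!) = 5040 arrangements of NNSCNLLCL in total.
If the two C's are adjacent, glue them into one block, leaving 8 items to arrange: (8)!/(3!·3!) = 1120 ways.
Hence 5040 − 1120 = 3920.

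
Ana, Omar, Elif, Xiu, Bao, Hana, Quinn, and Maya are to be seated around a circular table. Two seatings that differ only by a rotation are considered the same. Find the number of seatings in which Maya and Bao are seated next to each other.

1440

Glue Maya and Bao into a block (2 internal orders). Seating 7 units around a circle gives (6)! arrangements.
So 2 × (6)! = 2 × 720 = 1440.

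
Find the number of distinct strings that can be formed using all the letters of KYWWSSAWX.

30240

KYWWSSAWX has 9 letters with S appearing twice and W appearing 3 times.
The number of distinct arrangements is 9!/(3!·2!) = 362880/12 = 30240.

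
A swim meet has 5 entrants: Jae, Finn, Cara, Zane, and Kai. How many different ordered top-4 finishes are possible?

This is an ordered selection of 4 from 5: P(5,4).
That gives 5 × 4 × 3 × 2 = 120.

120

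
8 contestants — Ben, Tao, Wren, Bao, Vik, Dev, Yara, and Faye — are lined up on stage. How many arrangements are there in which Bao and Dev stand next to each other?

10080

Place the 6 others and the Bao-Dev pair as 7 objects in a line; the pair has 2 internal arrangements.
That gives 2 × 7! = 2 × 5040 = 10080.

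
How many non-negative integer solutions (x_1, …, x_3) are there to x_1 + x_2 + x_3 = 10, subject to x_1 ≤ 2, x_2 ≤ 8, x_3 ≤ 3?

9

Without the upper bounds there are C(12,2) = 66 ways to split 10 among 3 variables.
Subtract solutions that violate a single cap (substitute x_i' = x_i − (cap_i+1)): x_1 ≥ 3 gives C(9,2) = 36; x_2 ≥ 9 gives C(3,2) = 3; x_3 ≥ 4 gives C(8,2) = 28. Together 67.
Add back pairs where two caps are both exceeded: 0 + 10 + 0 = 10.
By inclusion–exclusion the count is 66 − 67 + 10 = 9.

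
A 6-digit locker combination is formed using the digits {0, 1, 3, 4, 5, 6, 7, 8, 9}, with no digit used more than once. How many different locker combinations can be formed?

60480

Choose and order 6 of the 9 symbols: the first digit has 9 options, the next 8, and so on down to 4.
That product is 9 × 8 × 7 × 6 × 5 × 4 = 60480.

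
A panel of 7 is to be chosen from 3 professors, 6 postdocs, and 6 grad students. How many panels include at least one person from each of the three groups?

5571

Unrestricted: C(15,7) = 6435 ways to pick any 7 of the 15.
Subtract selections that omit an entire group: no professors → C(12,7) = 792; no postdocs → C(9,7) = 36; no grad students → C(9,7) = 36.
Add back selections omitting two groups (i.e. drawn from a single group): C(3,7) + C(6,7) + C(6,7) = 0.
By inclusion–exclusion: 6435 − 864 + 0 = 5571.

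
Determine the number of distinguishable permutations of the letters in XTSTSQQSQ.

XTSTSQQSQ has 9 letters with Q appearing 3 times, S appearing 3 times, and T appearing twice.
So there are 9! / (3!·3!·2!) = 5040 distinguishable arrangements.

5040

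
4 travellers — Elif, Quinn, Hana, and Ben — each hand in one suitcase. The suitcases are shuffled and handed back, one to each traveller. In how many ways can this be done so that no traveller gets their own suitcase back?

9

Let Aᵢ be the assignments in which traveller i gets their own suitcase. We want the size of the complement of A₁∪…∪A_4.
By inclusion–exclusion this is Σ_{j=0}^{4} (−1)^j C(4,j)·(4−j)!.
Computing: 24 − 24 + 12 − 4 + 1 = 9.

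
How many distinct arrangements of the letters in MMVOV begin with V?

12

With the first slot taken by V, it remains to arrange the other 4 letters (MMOV).
Those 4 letters have M appearing twice, giving (4)!/(2!) = 12.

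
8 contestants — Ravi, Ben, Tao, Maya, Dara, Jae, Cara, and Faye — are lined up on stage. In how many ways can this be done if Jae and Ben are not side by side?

30240

There are 8! = 40320 arrangements in all. If Jae and Ben are adjacent, merging them into one block gives 2·(7)! = 10080 arrangements.
Complementary counting: 40320 − 10080 = 30240.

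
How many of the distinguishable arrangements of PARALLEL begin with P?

Fix P in the first position and arrange the remaining 7 letters.
Those 7 letters have A appearing twice and L appearing 3 times, giving (7)!/(3!·2!) = 420.

420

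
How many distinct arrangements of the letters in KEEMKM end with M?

Fix M in the last position and arrange the remaining 5 letters.
Those 5 letters have E appearing twice and K appearing twice, giving (5)!/(2!·2!) = 30.

30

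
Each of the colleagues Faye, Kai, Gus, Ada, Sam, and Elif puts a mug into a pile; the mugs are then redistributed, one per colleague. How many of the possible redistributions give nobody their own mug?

Count assignments avoiding every fixed point. For any j of the 6 colleagues fixed to their own mug, the other 6−j can be arranged in (6−j)! ways.
By inclusion–exclusion this is Σ_{j=0}^{6} (−1)^j C(6,j)·(6−j)!.
Computing: 720 − 720 + 360 − 120 + 30 − 6 + 1 = 265.

265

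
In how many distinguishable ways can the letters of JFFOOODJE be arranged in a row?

15120

Letter multiplicities in JFFOOODJE: D×1, E×1, F×2, J×2, O×3.
The number of distinct arrangements is 9!/(3!·2!·2!) = 362880/24 = 15120.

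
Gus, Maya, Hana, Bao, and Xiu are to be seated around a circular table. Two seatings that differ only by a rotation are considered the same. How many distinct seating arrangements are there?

Fix one person's seat to break rotational symmetry; the remaining 4 people can be arranged in (4)! = 24 ways.

24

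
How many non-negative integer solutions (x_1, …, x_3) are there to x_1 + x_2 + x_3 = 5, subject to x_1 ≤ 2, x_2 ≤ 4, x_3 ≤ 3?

11

Ignoring the caps, the number of non-negative solutions to x_1+…+x_3 = 5 is C(7,2) = 21.
Subtract solutions that violate a single cap (substitute x_i' = x_i − (cap_i+1)): x_1 ≥ 3 gives C(4,2) = 6; x_2 ≥ 5 gives C(2,2) = 1; x_3 ≥ 4 gives C(3,2) = 3. Together 10.
No two caps can be exceeded simultaneously, so the pair terms are all 0.
By inclusion–exclusion the count is 21 − 10 + 0 = 11.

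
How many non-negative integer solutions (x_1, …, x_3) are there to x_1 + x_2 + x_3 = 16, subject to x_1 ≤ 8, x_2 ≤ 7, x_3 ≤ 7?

28

Without the upper bounds there are C(18,2) = 153 ways to split 16 among 3 variables.
Subtract solutions that violate a single cap (substitute x_i' = x_i − (cap_i+1)): x_1 ≥ 9 gives C(9,2) = 36; x_2 ≥ 8 gives C(10,2) = 45; x_3 ≥ 8 gives C(10,2) = 45. Together 126.
Add back pairs where two caps are both exceeded: 0 + 0 + 1 = 1.
By inclusion–exclusion the count is 153 − 126 + 1 = 28.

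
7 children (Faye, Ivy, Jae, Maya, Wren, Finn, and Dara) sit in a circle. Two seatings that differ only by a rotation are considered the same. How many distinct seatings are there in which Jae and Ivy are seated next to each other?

240

Glue Jae and Ivy into a block (2 internal orders). Seating 6 units around a circle gives (5)! arrangements.
So 2 × (5)! = 2 × 120 = 240.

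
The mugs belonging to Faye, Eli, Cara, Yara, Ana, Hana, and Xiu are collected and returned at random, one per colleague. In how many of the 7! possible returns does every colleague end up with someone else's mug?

Count assignments avoiding every fixed point. For any j of the 7 colleagues fixed to their own mug, the other 7−j can be arranged in (7−j)! ways.
By inclusion–exclusion this is Σ_{j=0}^{7} (−1)^j C(7,j)·(7−j)!.
Computing: 5040 − 5040 + 2520 − 840 + 210 − 42 + 7 − 1 = 1854.

1854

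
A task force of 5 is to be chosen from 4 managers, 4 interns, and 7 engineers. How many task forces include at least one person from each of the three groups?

Unrestricted: C(15,5) = 3003 ways to pick any 5 of the 15.
Subtract selections that omit an entire group: no managers → C(11,5) = 462; no interns → C(11,5) = 462; no engineers → C(8,5) = 56.
Add back selections omitting two groups (i.e. drawn from a single group): C(4,5) + C(4,5) + C(7,5) = 21.
By inclusion–exclusion: 3003 − 980 + 21 = 2044.

2044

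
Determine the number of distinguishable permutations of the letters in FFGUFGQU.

1680

The 8 letters of FFGUFGQU have repeats: F appearing 3 times, G appearing twice, and U appearing twice.
Dividing 8! = 40320 by 3!·2!·2! = 24 for the repeated letters gives 1680.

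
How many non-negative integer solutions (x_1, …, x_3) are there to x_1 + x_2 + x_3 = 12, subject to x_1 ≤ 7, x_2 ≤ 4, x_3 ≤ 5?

By stars and bars, unrestricted non-negative solutions to x_1+…+x_3 = 12 number C(12+2,2) = 91.
Subtract solutions that violate a single cap (substitute x_i' = x_i − (cap_i+1)): x_1 ≥ 8 gives C(6,2) = 15; x_2 ≥ 5 gives C(9,2) = 36; x_3 ≥ 6 gives C(8,2) = 28. Together 79.
Add back pairs where two caps are both exceeded: 0 + 0 + 3 = 3.
By inclusion–exclusion the count is 91 − 79 + 3 = 15.

15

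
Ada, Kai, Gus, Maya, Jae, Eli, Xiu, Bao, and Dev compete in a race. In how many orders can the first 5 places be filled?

There are 9 choices for 1st place, 8 for 2nd, and so on down to 5 for position 5.
That gives 9 × 8 × 7 × 6 × 5 = 15120.

15120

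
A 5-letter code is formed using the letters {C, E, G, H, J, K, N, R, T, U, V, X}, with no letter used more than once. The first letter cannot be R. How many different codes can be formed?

The first letter has 12−1 = 11 choices (anything except R).
The remaining 4 letters are filled from the other 11 symbols without repetition: 11 × 10 × 9 × 8 = 7920.
Total: 11 × 7920 = 87120.

87120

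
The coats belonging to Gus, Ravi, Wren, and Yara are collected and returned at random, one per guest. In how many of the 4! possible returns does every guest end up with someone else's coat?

9

This is the derangement count D_4: permutations of 4 items with no fixed point.
By inclusion–exclusion this is Σ_{j=0}^{4} (−1)^j C(4,j)·(4−j)!.
Computing: 24 − 24 + 12 − 4 + 1 = 9.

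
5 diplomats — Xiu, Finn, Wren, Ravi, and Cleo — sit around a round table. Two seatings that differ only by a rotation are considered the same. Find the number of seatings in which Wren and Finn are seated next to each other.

12

Glue Wren and Finn into a block (2 internal orders). Seating 4 units around a circle gives (3)! arrangements.
So 2 × (3)! = 2 × 6 = 12.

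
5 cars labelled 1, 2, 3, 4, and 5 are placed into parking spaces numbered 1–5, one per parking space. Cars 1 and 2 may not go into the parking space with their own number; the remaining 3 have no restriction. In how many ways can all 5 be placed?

78

Let Aᵢ (for i ∈ {1, 2}) be the placements that put car i in its forbidden parking space. Any j of these fix j positions, leaving (5−j)! ways to fill the rest, and there are C(2,j) ways to pick which j.
By inclusion–exclusion, the number of valid placements is Σ_{j=0}^{2} (−1)^j C(2,j)·(5−j)!.
Computing: 120 − 48 + 6 = 78.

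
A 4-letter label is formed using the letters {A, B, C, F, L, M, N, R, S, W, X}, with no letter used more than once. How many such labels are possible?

7920

This is a permutation of 4 out of 11: P(11,4) = 11!/7!.
That product is 11 × 10 × 9 × 8 = 7920.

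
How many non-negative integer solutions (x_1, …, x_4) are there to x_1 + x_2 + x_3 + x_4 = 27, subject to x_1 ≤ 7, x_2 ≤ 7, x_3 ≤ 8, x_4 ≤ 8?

Without the upper bounds there are C(30,3) = 4060 ways to split 27 among 4 variables.
Subtract solutions that violate a single cap (substitute x_i' = x_i − (cap_i+1)): x_1 ≥ 8 gives C(22,3) = 1540; x_2 ≥ 8 gives C(22,3) = 1540; x_3 ≥ 9 gives C(21,3) = 1330; x_4 ≥ 9 gives C(21,3) = 1330. Together 5740.
Add back pairs where two caps are both exceeded: 364 + 286 + 286 + 286 + 286 + 220 = 1728.
Subtract triples: 10 + 10 + 4 + 4 = 28.
By inclusion–exclusion the count is 4060 − 5740 + 1728 − 28 = 20.

20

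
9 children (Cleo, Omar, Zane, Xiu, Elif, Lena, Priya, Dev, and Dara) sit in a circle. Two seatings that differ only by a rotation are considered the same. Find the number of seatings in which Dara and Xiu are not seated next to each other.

Without the restriction there are (8)! = 40320 seatings.
Those with Dara next to Xiu: fuse the pair into one unit and seat 8 units around a circle — 2·(7)! = 10080.
Subtracting, 40320 − 10080 = 30240.

30240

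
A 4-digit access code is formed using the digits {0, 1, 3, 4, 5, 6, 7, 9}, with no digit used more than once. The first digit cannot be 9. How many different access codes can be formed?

1470

The first digit has 8−1 = 7 choices (anything except 9).
The remaining 3 digits are filled from the other 7 symbols without repetition: 7 × 6 × 5 = 210.
Total: 7 × 210 = 1470.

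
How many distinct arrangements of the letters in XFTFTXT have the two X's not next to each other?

Total arrangements of XFTFTXT: 7!/(3!·2!·2!) = 210.
Arrangements with the X's together: treat XX as one letter, giving (6)!/(3!·2!) = 60.
Hence 210 − 60 = 150.

150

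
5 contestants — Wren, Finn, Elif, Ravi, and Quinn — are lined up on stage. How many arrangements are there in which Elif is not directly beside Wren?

There are 5! = 120 arrangements in all. If Elif and Wren are adjacent, merging them into one block gives 2·(4)! = 48 arrangements.
So 120 − 48 = 72 arrangements keep them apart.

72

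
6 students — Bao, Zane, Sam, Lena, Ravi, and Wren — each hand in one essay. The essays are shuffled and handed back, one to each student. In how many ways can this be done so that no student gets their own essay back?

Count assignments avoiding every fixed point. For any j of the 6 students fixed to their own essay, the other 6−j can be arranged in (6−j)! ways.
By inclusion–exclusion this is Σ_{j=0}^{6} (−1)^j C(6,j)·(6−j)!.
Computing: 720 − 720 + 360 − 120 + 30 − 6 + 1 = 265.

265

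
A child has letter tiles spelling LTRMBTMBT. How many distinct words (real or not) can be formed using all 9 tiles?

The 9 letters of LTRMBTMBT have repeats: B appearing twice, M appearing twice, and T appearing 3 times.
Dividing 9! = 362880 by 3!·2!·2! = 24 for the repeated letters gives 15120.

15120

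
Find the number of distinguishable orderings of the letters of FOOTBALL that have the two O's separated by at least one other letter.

There are 8!/(2!·2!) = 10080 arrangements of FOOTBALL in total.
If the two O's are adjacent, glue them into one block, leaving 7 items to arrange: (7)!/(2!) = 2520 ways.
Hence 10080 − 2520 = 7560.

7560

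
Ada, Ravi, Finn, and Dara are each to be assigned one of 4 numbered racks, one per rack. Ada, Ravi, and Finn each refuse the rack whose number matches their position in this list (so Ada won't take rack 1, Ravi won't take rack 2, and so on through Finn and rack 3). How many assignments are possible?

11

Let Aᵢ (for i ∈ {1, 2, 3}) be the placements that put person i in their forbidden rack. Any j of these fix j positions, leaving (4−j)! ways to fill the rest, and there are C(3,j) ways to pick which j.
By inclusion–exclusion, the number of valid placements is Σ_{j=0}^{3} (−1)^j C(3,j)·(4−j)!.
Computing: 24 − 18 + 6 − 1 = 11.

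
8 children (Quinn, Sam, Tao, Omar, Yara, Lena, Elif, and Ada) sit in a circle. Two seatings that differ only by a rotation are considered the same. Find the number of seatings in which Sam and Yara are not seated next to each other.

3600

Without the restriction there are (7)! = 5040 seatings.
Seatings with Sam beside Yara: treat them as a block with 2 internal orders, giving 2 × (6)! = 1440.
Subtracting, 5040 − 1440 = 3600.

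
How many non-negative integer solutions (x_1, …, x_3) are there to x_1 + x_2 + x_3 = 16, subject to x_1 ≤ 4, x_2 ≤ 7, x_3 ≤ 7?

Without the upper bounds there are C(18,2) = 153 ways to split 16 among 3 variables.
Subtract solutions that violate a single cap (substitute x_i' = x_i − (cap_i+1)): x_1 ≥ 5 gives C(13,2) = 78; x_2 ≥ 8 gives C(10,2) = 45; x_3 ≥ 8 gives C(10,2) = 45. Together 168.
Add back pairs where two caps are both exceeded: 10 + 10 + 1 = 21.
By inclusion–exclusion the count is 153 − 168 + 21 = 6.

6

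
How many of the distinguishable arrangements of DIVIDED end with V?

With the last slot taken by V, it remains to arrange the other 6 letters (DIIDED).
Those 6 letters have D appearing 3 times and I appearing twice, giving (6)!/(3!·2!) = 60.

60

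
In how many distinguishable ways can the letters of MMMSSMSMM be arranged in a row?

Letter multiplicities in MMMSSMSMM: M×6, S×3.
Dividing 9! = 362880 by 6!·3! = 4320 for the repeated letters gives 84.

84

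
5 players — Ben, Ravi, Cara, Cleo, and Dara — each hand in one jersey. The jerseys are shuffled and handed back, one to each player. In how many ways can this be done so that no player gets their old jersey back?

Let Aᵢ be the assignments in which player i gets their old jersey. We want the size of the complement of A₁∪…∪A_5.
By inclusion–exclusion this is Σ_{j=0}^{5} (−1)^j C(5,j)·(5−j)!.
Computing: 120 − 120 + 60 − 20 + 5 − 1 = 44.

44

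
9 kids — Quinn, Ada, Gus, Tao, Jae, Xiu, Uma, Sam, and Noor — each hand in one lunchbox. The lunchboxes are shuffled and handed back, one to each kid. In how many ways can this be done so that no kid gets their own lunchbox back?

133496

Let Aᵢ be the assignments in which kid i gets their own lunchbox. We want the size of the complement of A₁∪…∪A_9.
By inclusion–exclusion this is Σ_{j=0}^{9} (−1)^j C(9,j)·(9−j)!.
Computing: 362880 − 362880 + 181440 − 60480 + 15120 − 3024 + 504 − 72 + 9 − 1 = 133496.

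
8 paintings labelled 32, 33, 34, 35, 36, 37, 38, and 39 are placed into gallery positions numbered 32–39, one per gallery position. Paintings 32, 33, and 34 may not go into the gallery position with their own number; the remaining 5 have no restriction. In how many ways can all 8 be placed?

27240

Let Aᵢ (for i ∈ {32, 33, 34}) be the placements that put painting i in its forbidden gallery position. Any j of these fix j positions, leaving (8−j)! ways to fill the rest, and there are C(3,j) ways to pick which j.
By inclusion–exclusion, the number of valid placements is Σ_{j=0}^{3} (−1)^j C(3,j)·(8−j)!.
Computing: 40320 − 15120 + 2160 − 120 = 27240.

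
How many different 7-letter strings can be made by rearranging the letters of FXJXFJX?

The 7 letters of FXJXFJX have repeats: F appearing twice, J appearing twice, and X appearing 3 times.
Dividing 7! = 5040 by 3!·2!·2! = 24 for the repeated letters gives 210.

210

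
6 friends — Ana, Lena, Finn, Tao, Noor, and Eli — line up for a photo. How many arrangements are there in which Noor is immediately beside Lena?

Treat {Noor, Lena} as a single unit. There are 5 units to order, and the pair itself can be ordered 2 ways.
So the count is 2·(5)! = 240.

240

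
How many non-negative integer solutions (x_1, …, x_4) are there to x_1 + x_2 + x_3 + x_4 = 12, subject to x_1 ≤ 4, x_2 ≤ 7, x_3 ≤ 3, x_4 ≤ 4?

By stars and bars, unrestricted non-negative solutions to x_1+…+x_4 = 12 number C(12+3,3) = 455.
Subtract solutions that violate a single cap (substitute x_i' = x_i − (cap_i+1)): x_1 ≥ 5 gives C(10,3) = 120; x_2 ≥ 8 gives C(7,3) = 35; x_3 ≥ 4 gives C(11,3) = 165; x_4 ≥ 5 gives C(10,3) = 120. Together 440.
Add back pairs where two caps are both exceeded: 0 + 20 + 10 + 1 + 0 + 20 = 51.
By inclusion–exclusion the count is 455 − 440 + 51 = 66.

66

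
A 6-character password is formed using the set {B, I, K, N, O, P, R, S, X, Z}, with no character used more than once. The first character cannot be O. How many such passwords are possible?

136080

The first character has 10−1 = 9 choices (anything except O).
The remaining 5 characters are filled from the other 9 symbols without repetition: 9 × 8 × 7 × 6 × 5 = 15120.
Total: 9 × 15120 = 136080.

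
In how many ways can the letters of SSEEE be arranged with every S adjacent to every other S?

4

Treat the 2 copies of S as a single block. The multiset to arrange is then {SS, E, E, E}, 4 items in all.
That gives (4)!/(3!) = 4 arrangements.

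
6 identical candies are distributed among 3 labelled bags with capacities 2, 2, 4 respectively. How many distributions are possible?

Without the upper bounds there are C(8,2) = 28 ways to split 6 among 3 bags.
Subtract solutions that violate a single cap (substitute x_i' = x_i − (cap_i+1)): x_1 ≥ 3 gives C(5,2) = 10; x_2 ≥ 3 gives C(5,2) = 10; x_3 ≥ 5 gives C(3,2) = 3. Together 23.
Add back pairs where two caps are both exceeded: 1 + 0 + 0 = 1.
By inclusion–exclusion the count is 28 − 23 + 1 = 6.

6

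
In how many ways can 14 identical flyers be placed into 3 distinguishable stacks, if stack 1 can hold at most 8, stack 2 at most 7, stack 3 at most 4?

20

Ignoring the caps, the number of non-negative solutions to x_1+…+x_3 = 14 is C(16,2) = 120.
Subtract solutions that violate a single cap (substitute x_i' = x_i − (cap_i+1)): x_1 ≥ 9 gives C(7,2) = 21; x_2 ≥ 8 gives C(8,2) = 28; x_3 ≥ 5 gives C(11,2) = 55. Together 104.
Add back pairs where two caps are both exceeded: 0 + 1 + 3 = 4.
By inclusion–exclusion the count is 120 − 104 + 4 = 20.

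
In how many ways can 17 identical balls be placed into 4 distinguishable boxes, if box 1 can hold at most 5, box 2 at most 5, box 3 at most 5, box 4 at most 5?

By stars and bars, unrestricted non-negative solutions to x_1+…+x_4 = 17 number C(17+3,3) = 1140.
Subtract solutions that violate a single cap (substitute x_i' = x_i − (cap_i+1)): x_1 ≥ 6 gives C(14,3) = 364; x_2 ≥ 6 gives C(14,3) = 364; x_3 ≥ 6 gives C(14,3) = 364; x_4 ≥ 6 gives C(14,3) = 364. Together 1456.
Add back pairs where two caps are both exceeded: 56 + 56 + 56 + 56 + 56 + 56 = 336.
By inclusion–exclusion the count is 1140 − 1456 + 336 = 20.

20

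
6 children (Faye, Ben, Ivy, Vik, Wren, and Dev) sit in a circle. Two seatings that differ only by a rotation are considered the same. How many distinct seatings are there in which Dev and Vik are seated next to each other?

Glue Dev and Vik into a block (2 internal orders). Seating 5 units around a circle gives (4)! arrangements.
So 2 × (4)! = 2 × 24 = 48.

48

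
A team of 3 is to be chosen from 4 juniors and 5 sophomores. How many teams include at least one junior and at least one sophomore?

With no constraint there are C(9,3) = 84 possible selections.
Subtract selections that omit an entire group: no juniors → C(5,3) = 10; no sophomores → C(4,3) = 4.
Both groups omitted at once is impossible, so 84 − 14 = 70.

70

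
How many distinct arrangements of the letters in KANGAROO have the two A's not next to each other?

Total arrangements of KANGAROO: 8!/(2!·2!) = 10080.
Arrangements with the A's together: treat AA as one letter, giving (7)!/(2!) = 2520.
Subtracting, 10080 − 2520 = 7560 arrangements keep the A's apart.

7560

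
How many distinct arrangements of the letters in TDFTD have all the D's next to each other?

12

Treat the 2 copies of D as a single block. The multiset to arrange is then {DD, F, T, T}, 4 items in all.
That gives (4)!/(2!) = 12 arrangements.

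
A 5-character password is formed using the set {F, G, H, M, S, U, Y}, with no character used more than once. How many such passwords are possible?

2520

Choose and order 5 of the 7 symbols: the first character has 7 options, the next 6, and so on down to 3.
7 × 6 × 5 × 4 × 3 = 2520.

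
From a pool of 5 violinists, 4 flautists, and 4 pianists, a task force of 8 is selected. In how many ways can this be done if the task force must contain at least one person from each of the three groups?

Total 8-person selections from all 13: C(13,8) = 1287.
Selections missing a whole group: no violinists → C(8,8) = 1; no flautists → C(9,8) = 9; no pianists → C(9,8) = 9.
Add back selections omitting two groups (i.e. drawn from a single group): C(5,8) + C(4,8) + C(4,8) = 0.
By inclusion–exclusion: 1287 − 19 + 0 = 1268.

1268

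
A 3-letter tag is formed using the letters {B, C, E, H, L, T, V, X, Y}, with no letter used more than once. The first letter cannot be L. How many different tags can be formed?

448

The first letter has 9−1 = 8 choices (anything except L).
The remaining 2 letters are filled from the other 8 symbols without repetition: 8 × 7 = 56.
Total: 8 × 56 = 448.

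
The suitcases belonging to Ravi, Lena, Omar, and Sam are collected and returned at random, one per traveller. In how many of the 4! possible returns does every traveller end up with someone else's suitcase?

9

This is the derangement count D_4: permutations of 4 items with no fixed point.
By inclusion–exclusion this is Σ_{j=0}^{4} (−1)^j C(4,j)·(4−j)!.
Computing: 24 − 24 + 12 − 4 + 1 = 9.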